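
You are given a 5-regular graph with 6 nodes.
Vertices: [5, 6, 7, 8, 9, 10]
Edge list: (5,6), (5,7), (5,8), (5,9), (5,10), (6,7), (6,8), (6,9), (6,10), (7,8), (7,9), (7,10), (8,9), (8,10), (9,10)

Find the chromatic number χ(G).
Clique number ω(G) = 6 (lower bound: χ ≥ ω).
The clique on [5, 6, 7, 8, 9, 10] has size 6, forcing χ ≥ 6, and the coloring below uses 6 colors, so χ(G) = 6.
A valid 6-coloring: color 1: [6]; color 2: [8]; color 3: [5]; color 4: [10]; color 5: [7]; color 6: [9].

χ(G) = 6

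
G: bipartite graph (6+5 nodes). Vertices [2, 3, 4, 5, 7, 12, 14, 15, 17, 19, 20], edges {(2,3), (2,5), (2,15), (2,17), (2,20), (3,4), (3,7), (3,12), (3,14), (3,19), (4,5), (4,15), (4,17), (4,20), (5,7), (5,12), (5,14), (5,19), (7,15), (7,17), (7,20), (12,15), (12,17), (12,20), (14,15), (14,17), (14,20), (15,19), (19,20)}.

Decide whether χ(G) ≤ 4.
A valid 4-coloring: color 1: [3, 5, 15, 17, 20]; color 2: [2, 4, 7, 12, 14, 19].
(χ(G) = 2 ≤ 4.)

Yes, G is 4-colorable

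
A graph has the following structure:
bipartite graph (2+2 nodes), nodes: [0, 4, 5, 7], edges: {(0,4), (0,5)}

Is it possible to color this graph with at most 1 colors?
No, G is not 1-colorable

Edge (0,4) forces its endpoints to differ, so 1 color is not enough.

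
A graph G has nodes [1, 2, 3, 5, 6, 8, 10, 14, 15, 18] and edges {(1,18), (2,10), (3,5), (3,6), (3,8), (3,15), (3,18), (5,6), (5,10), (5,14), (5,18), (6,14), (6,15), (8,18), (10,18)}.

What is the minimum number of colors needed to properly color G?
Clique number ω(G) = 3 (lower bound: χ ≥ ω).
The clique on [3, 8, 18] has size 3, forcing χ ≥ 3, and the coloring below uses 3 colors, so χ(G) = 3.
A valid 3-coloring: color 1: [1, 2, 5, 8, 15]; color 2: [3, 10, 14]; color 3: [6, 18].

χ(G) = 3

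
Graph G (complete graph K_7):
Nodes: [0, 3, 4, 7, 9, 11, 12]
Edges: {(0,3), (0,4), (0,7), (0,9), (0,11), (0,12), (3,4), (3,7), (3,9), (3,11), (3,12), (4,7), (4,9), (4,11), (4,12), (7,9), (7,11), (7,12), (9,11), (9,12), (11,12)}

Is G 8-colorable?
A valid 8-coloring: color 1: [4]; color 2: [9]; color 3: [3]; color 4: [0]; color 5: [12]; color 6: [11]; color 7: [7].
(χ(G) = 7 ≤ 8.)

Yes, G is 8-colorable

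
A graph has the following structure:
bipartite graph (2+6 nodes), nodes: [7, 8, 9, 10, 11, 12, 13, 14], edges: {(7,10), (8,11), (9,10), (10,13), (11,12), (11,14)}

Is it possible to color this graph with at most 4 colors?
A valid 4-coloring: color 1: [10, 11]; color 2: [7, 8, 9, 12, 13, 14].
(χ(G) = 2 ≤ 4.)

Yes, G is 4-colorable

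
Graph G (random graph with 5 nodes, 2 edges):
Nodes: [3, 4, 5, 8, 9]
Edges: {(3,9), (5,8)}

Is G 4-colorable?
Yes, G is 4-colorable

A valid 4-coloring: color 1: [4, 5, 9]; color 2: [3, 8].
(χ(G) = 2 ≤ 4.)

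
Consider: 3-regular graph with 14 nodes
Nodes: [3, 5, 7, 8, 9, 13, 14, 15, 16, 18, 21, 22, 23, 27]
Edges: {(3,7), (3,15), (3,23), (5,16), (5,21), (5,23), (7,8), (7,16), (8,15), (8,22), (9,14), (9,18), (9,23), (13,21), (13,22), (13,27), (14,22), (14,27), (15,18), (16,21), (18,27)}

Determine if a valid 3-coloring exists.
A valid 3-coloring: color 1: [7, 9, 15, 21, 22, 27]; color 2: [3, 5, 8, 13, 14, 18]; color 3: [16, 23].
(χ(G) = 3 ≤ 3.)

Yes, G is 3-colorable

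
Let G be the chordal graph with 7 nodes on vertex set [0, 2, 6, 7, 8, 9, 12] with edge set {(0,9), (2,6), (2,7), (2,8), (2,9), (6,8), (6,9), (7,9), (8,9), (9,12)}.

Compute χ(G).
Clique number ω(G) = 4 (lower bound: χ ≥ ω).
The clique on [2, 6, 8, 9] has size 4, forcing χ ≥ 4, and the coloring below uses 4 colors, so χ(G) = 4.
A valid 4-coloring: color 1: [9]; color 2: [0, 2, 12]; color 3: [6, 7]; color 4: [8].

χ(G) = 4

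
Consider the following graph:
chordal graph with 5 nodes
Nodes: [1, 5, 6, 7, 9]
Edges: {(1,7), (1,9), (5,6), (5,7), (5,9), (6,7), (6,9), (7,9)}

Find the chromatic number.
χ(G) = 4

Clique number ω(G) = 4 (lower bound: χ ≥ ω).
The clique on [5, 6, 7, 9] has size 4, forcing χ ≥ 4, and the coloring below uses 4 colors, so χ(G) = 4.
A valid 4-coloring: color 1: [7]; color 2: [9]; color 3: [1, 6]; color 4: [5].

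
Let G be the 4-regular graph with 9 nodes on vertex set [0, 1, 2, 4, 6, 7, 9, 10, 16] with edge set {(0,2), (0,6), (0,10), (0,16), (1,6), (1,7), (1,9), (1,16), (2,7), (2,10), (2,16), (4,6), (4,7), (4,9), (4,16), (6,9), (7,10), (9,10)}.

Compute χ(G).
Clique number ω(G) = 3 (lower bound: χ ≥ ω).
The clique on [0, 2, 16] has size 3, forcing χ ≥ 3, and the coloring below uses 3 colors, so χ(G) = 3.
A valid 3-coloring: color 1: [0, 7, 9]; color 2: [1, 2, 4]; color 3: [6, 10, 16].

χ(G) = 3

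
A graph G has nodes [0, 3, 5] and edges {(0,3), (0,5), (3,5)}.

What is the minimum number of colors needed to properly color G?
χ(G) = 3

Clique number ω(G) = 3 (lower bound: χ ≥ ω).
The clique on [0, 3, 5] has size 3, forcing χ ≥ 3, and the coloring below uses 3 colors, so χ(G) = 3.
A valid 3-coloring: color 1: [5]; color 2: [0]; color 3: [3].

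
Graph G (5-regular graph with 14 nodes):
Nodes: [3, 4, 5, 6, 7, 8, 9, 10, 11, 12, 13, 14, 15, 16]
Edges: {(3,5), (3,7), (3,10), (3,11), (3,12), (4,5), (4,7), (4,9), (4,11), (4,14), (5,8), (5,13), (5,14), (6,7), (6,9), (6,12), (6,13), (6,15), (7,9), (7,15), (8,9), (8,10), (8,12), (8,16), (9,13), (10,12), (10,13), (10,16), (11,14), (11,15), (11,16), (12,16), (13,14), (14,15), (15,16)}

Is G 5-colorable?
A valid 5-coloring: color 1: [3, 4, 8, 13, 15]; color 2: [6, 14, 16]; color 3: [5, 7, 11, 12]; color 4: [9, 10].
(χ(G) = 4 ≤ 5.)

Yes, G is 5-colorable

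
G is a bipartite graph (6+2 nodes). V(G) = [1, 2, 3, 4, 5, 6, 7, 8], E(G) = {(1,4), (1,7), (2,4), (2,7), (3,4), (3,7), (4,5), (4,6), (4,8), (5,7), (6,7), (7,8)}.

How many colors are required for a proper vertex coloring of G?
Clique number ω(G) = 2 (lower bound: χ ≥ ω).
The graph is bipartite (no odd cycle), so 2 colors suffice: χ(G) = 2.
A valid 2-coloring: color 1: [4, 7]; color 2: [1, 2, 3, 5, 6, 8].

χ(G) = 2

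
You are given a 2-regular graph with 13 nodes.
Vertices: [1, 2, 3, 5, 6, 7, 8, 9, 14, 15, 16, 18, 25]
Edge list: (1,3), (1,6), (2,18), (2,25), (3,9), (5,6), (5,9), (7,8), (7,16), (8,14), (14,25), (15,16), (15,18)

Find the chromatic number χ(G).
χ(G) = 3

Clique number ω(G) = 2 (lower bound: χ ≥ ω).
Odd cycle [6, 5, 9, 3, 1] needs 3 colors (χ ≥ 3).
The coloring below uses 3 colors, so χ(G) = 3.
A valid 3-coloring: color 1: [2, 3, 6, 7, 14, 15]; color 2: [1, 5, 8, 16, 18, 25]; color 3: [9].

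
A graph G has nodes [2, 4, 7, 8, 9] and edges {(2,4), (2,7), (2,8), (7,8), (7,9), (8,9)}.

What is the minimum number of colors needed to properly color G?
χ(G) = 3

Clique number ω(G) = 3 (lower bound: χ ≥ ω).
The clique on [7, 8, 9] has size 3, forcing χ ≥ 3, and the coloring below uses 3 colors, so χ(G) = 3.
A valid 3-coloring: color 1: [4, 8]; color 2: [7]; color 3: [2, 9].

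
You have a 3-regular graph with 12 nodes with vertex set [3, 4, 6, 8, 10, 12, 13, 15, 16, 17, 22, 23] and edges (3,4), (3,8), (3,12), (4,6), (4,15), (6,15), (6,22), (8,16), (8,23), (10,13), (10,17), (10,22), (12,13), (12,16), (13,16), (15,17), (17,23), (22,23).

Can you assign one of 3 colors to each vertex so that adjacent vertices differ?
A valid 3-coloring: color 1: [3, 10, 15, 16, 23]; color 2: [4, 8, 13, 17, 22]; color 3: [6, 12].
(χ(G) = 3 ≤ 3.)

Yes, G is 3-colorable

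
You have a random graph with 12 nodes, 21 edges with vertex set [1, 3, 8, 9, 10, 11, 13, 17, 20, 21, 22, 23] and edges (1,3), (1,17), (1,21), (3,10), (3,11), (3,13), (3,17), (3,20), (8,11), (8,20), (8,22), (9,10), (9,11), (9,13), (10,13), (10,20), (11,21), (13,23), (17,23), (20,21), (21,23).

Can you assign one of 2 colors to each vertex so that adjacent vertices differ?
No, G is not 2-colorable

The clique on vertices [1, 3, 17] has size 3 > 2, so it alone needs 3 colors.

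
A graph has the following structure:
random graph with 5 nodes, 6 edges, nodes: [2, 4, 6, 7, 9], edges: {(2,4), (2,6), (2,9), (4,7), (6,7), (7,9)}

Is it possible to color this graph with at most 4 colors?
Yes, G is 4-colorable

A valid 4-coloring: color 1: [2, 7]; color 2: [4, 6, 9].
(χ(G) = 2 ≤ 4.)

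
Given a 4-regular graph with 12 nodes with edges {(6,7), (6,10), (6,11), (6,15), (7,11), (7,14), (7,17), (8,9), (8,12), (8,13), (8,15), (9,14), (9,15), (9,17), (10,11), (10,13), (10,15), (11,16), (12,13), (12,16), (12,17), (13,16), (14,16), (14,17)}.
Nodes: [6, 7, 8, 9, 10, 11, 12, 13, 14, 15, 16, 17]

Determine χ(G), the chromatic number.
Clique number ω(G) = 3 (lower bound: χ ≥ ω).
The clique on [6, 10, 11] has size 3, forcing χ ≥ 3, and the coloring below uses 3 colors, so χ(G) = 3.
A valid 3-coloring: color 1: [11, 13, 14, 15]; color 2: [7, 9, 10, 12]; color 3: [6, 8, 16, 17].

χ(G) = 3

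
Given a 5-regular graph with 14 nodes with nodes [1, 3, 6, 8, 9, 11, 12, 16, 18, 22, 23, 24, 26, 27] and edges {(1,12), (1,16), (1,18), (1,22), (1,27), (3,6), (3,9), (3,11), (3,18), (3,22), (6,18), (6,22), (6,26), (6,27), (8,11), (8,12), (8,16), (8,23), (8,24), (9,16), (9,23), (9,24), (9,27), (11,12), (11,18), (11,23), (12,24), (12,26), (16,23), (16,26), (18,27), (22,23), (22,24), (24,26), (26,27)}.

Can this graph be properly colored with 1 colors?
The clique on vertices [1, 18, 27] has size 3 > 1, so it alone needs 3 colors.

No, G is not 1-colorable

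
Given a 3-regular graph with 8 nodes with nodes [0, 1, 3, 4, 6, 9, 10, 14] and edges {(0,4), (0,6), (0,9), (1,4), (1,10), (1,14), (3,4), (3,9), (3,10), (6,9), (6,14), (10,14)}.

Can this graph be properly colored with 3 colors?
A valid 3-coloring: color 1: [0, 3, 14]; color 2: [1, 6]; color 3: [4, 9, 10].
(χ(G) = 3 ≤ 3.)

Yes, G is 3-colorable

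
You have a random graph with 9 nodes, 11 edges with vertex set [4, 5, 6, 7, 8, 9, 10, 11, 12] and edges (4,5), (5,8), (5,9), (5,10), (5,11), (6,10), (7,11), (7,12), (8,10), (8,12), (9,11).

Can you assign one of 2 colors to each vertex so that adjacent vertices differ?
The clique on vertices [5, 8, 10] has size 3 > 2, so it alone needs 3 colors.

No, G is not 2-colorable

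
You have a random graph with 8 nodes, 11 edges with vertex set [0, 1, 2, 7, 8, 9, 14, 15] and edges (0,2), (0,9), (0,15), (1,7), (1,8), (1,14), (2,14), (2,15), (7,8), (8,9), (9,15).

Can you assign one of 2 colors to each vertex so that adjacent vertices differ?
The clique on vertices [0, 9, 15] has size 3 > 2, so it alone needs 3 colors.

No, G is not 2-colorable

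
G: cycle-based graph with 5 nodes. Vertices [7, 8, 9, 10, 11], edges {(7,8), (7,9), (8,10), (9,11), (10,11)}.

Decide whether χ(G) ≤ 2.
No, G is not 2-colorable

Odd cycle [11, 9, 7, 8, 10] needs 3 colors (χ ≥ 3).
Hence χ(G) ≥ 3 > 2, so no proper 2-coloring exists.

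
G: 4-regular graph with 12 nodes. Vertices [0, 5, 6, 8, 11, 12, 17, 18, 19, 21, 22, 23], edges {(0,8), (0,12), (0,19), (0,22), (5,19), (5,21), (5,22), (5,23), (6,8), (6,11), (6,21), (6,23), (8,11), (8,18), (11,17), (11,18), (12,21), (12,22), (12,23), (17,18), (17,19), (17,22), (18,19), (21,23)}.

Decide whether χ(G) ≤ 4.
A valid 4-coloring: color 1: [8, 19, 21, 22]; color 2: [5, 6, 12, 18]; color 3: [0, 11, 23]; color 4: [17].
(χ(G) = 4 ≤ 4.)

Yes, G is 4-colorable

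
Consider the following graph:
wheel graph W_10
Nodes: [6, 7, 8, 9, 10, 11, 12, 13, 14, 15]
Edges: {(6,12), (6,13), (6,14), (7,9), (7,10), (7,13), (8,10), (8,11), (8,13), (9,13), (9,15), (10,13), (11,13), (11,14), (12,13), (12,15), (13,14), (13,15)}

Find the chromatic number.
Clique number ω(G) = 3 (lower bound: χ ≥ ω).
Odd cycle [14, 11, 8, 10, 7, 9, 15, 12, 6] needs 3 colors (χ ≥ 3).
Vertex 13 is adjacent to every vertex of [6, 7, 8, 9, 10, 11, 12, 14, 15], which already need 3 colors among themselves, so 13 needs a new color (χ ≥ 4).
The coloring below uses 4 colors, so χ(G) = 4.
A valid 4-coloring: color 1: [13]; color 2: [7, 8, 12, 14]; color 3: [6, 9, 10, 11]; color 4: [15].

χ(G) = 4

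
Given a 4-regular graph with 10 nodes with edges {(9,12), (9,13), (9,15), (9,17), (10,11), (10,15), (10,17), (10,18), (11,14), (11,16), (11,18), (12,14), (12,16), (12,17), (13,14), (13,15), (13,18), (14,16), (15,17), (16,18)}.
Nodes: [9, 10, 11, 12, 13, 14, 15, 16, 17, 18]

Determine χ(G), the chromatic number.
χ(G) = 4

Clique number ω(G) = 3 (lower bound: χ ≥ ω).
Suppose a proper 3-coloring c exists. The clique [9, 12, 17] takes 3 distinct colors; by symmetry let c(9) = 1, c(12) = 2, c(17) = 3.
- Vertex 15: neighbors [9, 17] already have colors [1, 3] ⇒ c(15) = 2.
- Vertex 10: neighbors [15, 17] already have colors [2, 3] ⇒ c(10) = 1.
- Vertex 13: neighbors [9, 15] already have colors [1, 2] ⇒ c(13) = 3.
- Vertex 14: neighbors [12, 13] already have colors [2, 3] ⇒ c(14) = 1.
- Vertex 16: neighbors [14, 12] already have colors [1, 2] ⇒ c(16) = 3.
- Vertex 11: neighbors [10, 16] already have colors [1, 3] ⇒ c(11) = 2.
- Vertex 18: neighbors [10, 11, 13] already have colors [1, 2, 3] — all 3 colors blocked. Contradiction.
The forced assignments end in a contradiction, so G has no proper 3-coloring (χ ≥ 4).
The coloring below uses 4 colors, so χ(G) = 4.
A valid 4-coloring: color 1: [11, 12, 13]; color 2: [9, 10, 16]; color 3: [14, 17, 18]; color 4: [15].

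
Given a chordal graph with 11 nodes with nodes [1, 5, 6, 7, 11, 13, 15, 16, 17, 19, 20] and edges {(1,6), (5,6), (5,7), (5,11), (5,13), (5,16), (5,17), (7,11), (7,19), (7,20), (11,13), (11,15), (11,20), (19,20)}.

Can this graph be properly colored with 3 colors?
Yes, G is 3-colorable

A valid 3-coloring: color 1: [1, 5, 15, 20]; color 2: [6, 11, 16, 17, 19]; color 3: [7, 13].
(χ(G) = 3 ≤ 3.)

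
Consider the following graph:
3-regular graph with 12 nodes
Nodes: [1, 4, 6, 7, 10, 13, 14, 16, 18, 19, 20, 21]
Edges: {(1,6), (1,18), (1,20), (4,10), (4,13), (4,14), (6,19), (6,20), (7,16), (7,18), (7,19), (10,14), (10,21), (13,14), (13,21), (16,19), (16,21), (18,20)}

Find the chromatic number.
Clique number ω(G) = 3 (lower bound: χ ≥ ω).
The clique on [1, 18, 20] has size 3, forcing χ ≥ 3, and the coloring below uses 3 colors, so χ(G) = 3.
A valid 3-coloring: color 1: [6, 10, 13, 16, 18]; color 2: [14, 19, 20, 21]; color 3: [1, 4, 7].

χ(G) = 3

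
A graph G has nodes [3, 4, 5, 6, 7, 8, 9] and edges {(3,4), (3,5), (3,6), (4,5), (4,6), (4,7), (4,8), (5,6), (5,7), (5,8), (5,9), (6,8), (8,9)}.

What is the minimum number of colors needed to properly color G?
χ(G) = 4

Clique number ω(G) = 4 (lower bound: χ ≥ ω).
The clique on [4, 5, 6, 8] has size 4, forcing χ ≥ 4, and the coloring below uses 4 colors, so χ(G) = 4.
A valid 4-coloring: color 1: [5]; color 2: [4, 9]; color 3: [6, 7]; color 4: [3, 8].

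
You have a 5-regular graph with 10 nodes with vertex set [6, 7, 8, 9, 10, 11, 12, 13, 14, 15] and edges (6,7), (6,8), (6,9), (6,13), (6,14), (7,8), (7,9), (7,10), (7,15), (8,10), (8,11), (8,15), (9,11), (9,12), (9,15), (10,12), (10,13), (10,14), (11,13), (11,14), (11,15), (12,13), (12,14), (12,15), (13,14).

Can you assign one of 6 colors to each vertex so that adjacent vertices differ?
A valid 6-coloring: color 1: [6, 10, 15]; color 2: [8, 9, 13]; color 3: [7, 11, 12]; color 4: [14].
(χ(G) = 4 ≤ 6.)

Yes, G is 6-colorable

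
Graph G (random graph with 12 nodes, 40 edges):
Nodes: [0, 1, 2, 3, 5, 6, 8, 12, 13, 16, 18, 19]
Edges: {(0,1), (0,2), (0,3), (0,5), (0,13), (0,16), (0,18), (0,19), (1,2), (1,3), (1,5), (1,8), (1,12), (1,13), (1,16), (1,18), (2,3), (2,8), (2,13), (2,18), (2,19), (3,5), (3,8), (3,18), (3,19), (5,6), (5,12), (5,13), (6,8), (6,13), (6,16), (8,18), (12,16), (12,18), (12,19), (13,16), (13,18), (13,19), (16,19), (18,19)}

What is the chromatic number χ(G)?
χ(G) = 5

Clique number ω(G) = 5 (lower bound: χ ≥ ω).
The clique on [0, 1, 2, 3, 18] has size 5, forcing χ ≥ 5, and the coloring below uses 5 colors, so χ(G) = 5.
A valid 5-coloring: color 1: [1, 6, 19]; color 2: [5, 16, 18]; color 3: [3, 12, 13]; color 4: [0, 8]; color 5: [2].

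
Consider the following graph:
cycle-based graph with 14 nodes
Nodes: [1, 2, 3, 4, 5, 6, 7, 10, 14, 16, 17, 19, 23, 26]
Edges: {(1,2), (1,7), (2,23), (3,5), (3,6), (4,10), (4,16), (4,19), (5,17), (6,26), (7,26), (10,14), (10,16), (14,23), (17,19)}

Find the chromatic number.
Clique number ω(G) = 3 (lower bound: χ ≥ ω).
The clique on [4, 10, 16] has size 3, forcing χ ≥ 3, and the coloring below uses 3 colors, so χ(G) = 3.
A valid 3-coloring: color 1: [1, 5, 6, 10, 19, 23]; color 2: [2, 3, 4, 14, 17, 26]; color 3: [7, 16].

χ(G) = 3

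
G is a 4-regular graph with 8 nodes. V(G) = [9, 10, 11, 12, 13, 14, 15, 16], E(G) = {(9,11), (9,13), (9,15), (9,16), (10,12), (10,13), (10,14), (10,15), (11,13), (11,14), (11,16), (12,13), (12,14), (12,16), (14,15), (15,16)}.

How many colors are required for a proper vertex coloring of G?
χ(G) = 3

Clique number ω(G) = 3 (lower bound: χ ≥ ω).
The clique on [9, 11, 16] has size 3, forcing χ ≥ 3, and the coloring below uses 3 colors, so χ(G) = 3.
A valid 3-coloring: color 1: [11, 12, 15]; color 2: [13, 14, 16]; color 3: [9, 10].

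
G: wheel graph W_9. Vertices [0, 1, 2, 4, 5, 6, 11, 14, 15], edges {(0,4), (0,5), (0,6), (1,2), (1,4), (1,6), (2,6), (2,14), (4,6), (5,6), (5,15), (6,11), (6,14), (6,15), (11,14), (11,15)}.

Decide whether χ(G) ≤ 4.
Yes, G is 4-colorable

A valid 4-coloring: color 1: [6]; color 2: [0, 1, 14, 15]; color 3: [2, 4, 5, 11].
(χ(G) = 3 ≤ 4.)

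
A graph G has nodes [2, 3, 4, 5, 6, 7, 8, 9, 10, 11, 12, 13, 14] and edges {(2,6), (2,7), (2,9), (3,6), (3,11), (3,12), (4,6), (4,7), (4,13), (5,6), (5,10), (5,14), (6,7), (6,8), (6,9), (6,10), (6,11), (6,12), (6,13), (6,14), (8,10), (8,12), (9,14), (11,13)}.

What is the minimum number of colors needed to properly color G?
χ(G) = 3

Clique number ω(G) = 3 (lower bound: χ ≥ ω).
The clique on [2, 6, 9] has size 3, forcing χ ≥ 3, and the coloring below uses 3 colors, so χ(G) = 3.
A valid 3-coloring: color 1: [6]; color 2: [3, 5, 7, 8, 9, 13]; color 3: [2, 4, 10, 11, 12, 14].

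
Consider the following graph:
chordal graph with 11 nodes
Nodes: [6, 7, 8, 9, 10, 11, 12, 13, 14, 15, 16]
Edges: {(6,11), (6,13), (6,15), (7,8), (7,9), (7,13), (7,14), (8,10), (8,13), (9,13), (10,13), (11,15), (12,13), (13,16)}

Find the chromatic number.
χ(G) = 3

Clique number ω(G) = 3 (lower bound: χ ≥ ω).
The clique on [6, 11, 15] has size 3, forcing χ ≥ 3, and the coloring below uses 3 colors, so χ(G) = 3.
A valid 3-coloring: color 1: [13, 14, 15]; color 2: [6, 7, 10, 12, 16]; color 3: [8, 9, 11].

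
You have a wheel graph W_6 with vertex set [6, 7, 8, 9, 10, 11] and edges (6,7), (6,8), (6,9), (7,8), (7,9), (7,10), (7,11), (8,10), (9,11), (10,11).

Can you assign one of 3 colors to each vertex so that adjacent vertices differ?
Odd cycle [8, 6, 9, 11, 10] needs 3 colors (χ ≥ 3).
Vertex 7 is adjacent to every vertex of [6, 8, 9, 10, 11], which already need 3 colors among themselves, so 7 needs a new color (χ ≥ 4).
Hence χ(G) ≥ 4 > 3, so no proper 3-coloring exists.

No, G is not 3-colorable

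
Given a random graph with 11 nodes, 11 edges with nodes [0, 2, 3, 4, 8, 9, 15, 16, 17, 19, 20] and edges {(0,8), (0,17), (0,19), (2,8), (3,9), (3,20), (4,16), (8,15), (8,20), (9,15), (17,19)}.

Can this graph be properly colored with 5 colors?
Yes, G is 5-colorable

A valid 5-coloring: color 1: [3, 8, 16, 17]; color 2: [0, 2, 4, 15, 20]; color 3: [9, 19].
(χ(G) = 3 ≤ 5.)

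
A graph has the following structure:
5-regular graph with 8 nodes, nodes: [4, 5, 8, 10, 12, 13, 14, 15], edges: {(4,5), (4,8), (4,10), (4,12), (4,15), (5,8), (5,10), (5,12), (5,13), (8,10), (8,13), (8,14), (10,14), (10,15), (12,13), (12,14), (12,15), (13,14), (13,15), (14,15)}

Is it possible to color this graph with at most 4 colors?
Yes, G is 4-colorable

A valid 4-coloring: color 1: [4, 14]; color 2: [5, 15]; color 3: [10, 13]; color 4: [8, 12].
(χ(G) = 4 ≤ 4.)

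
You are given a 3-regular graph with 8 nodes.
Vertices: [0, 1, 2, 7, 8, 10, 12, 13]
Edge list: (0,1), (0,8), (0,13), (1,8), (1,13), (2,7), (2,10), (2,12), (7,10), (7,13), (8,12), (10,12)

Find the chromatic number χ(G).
χ(G) = 3

Clique number ω(G) = 3 (lower bound: χ ≥ ω).
The clique on [0, 1, 8] has size 3, forcing χ ≥ 3, and the coloring below uses 3 colors, so χ(G) = 3.
A valid 3-coloring: color 1: [8, 10, 13]; color 2: [0, 7, 12]; color 3: [1, 2].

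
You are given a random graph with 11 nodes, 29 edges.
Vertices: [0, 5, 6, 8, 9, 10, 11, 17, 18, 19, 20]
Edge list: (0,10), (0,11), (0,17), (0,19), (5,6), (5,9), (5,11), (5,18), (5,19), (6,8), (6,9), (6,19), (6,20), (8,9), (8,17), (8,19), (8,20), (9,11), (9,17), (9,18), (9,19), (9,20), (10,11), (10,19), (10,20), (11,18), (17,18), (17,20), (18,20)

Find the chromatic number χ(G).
χ(G) = 5

Clique number ω(G) = 4 (lower bound: χ ≥ ω).
Suppose a proper 4-coloring c exists. The clique [5, 6, 9, 19] takes 4 distinct colors; by symmetry let c(5) = 1, c(6) = 2, c(9) = 3, c(19) = 4.
- Vertex 8: neighbors [6, 9, 19] already have colors [2, 3, 4] ⇒ c(8) = 1.
- Vertex 20: neighbors [8, 6, 9] already have colors [1, 2, 3] ⇒ c(20) = 4.
- Vertex 17: neighbors [8, 9, 20] already have colors [1, 3, 4] ⇒ c(17) = 2.
- Vertex 18: neighbors [5, 17, 9, 20] already have colors [1, 2, 3, 4] — all 4 colors blocked. Contradiction.
The forced assignments end in a contradiction, so G has no proper 4-coloring (χ ≥ 5).
The coloring below uses 5 colors, so χ(G) = 5.
A valid 5-coloring: color 1: [0, 9]; color 2: [11, 19, 20]; color 3: [6, 10, 17]; color 4: [5, 8]; color 5: [18].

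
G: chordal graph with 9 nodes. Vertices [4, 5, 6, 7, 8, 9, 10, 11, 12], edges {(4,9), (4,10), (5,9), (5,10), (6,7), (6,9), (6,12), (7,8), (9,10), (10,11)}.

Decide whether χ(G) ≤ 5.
A valid 5-coloring: color 1: [7, 9, 11, 12]; color 2: [6, 8, 10]; color 3: [4, 5].
(χ(G) = 3 ≤ 5.)

Yes, G is 5-colorable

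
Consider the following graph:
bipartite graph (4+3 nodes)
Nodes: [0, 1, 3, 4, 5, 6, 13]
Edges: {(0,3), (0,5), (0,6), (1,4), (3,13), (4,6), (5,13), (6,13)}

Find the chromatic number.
χ(G) = 2

Clique number ω(G) = 2 (lower bound: χ ≥ ω).
The graph is bipartite (no odd cycle), so 2 colors suffice: χ(G) = 2.
A valid 2-coloring: color 1: [1, 3, 5, 6]; color 2: [0, 4, 13].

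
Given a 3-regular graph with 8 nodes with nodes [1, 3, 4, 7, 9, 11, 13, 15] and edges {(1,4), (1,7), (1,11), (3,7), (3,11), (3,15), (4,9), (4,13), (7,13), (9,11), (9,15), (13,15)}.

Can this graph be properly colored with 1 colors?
Edge (1,11) forces its endpoints to differ, so 1 color is not enough.

No, G is not 1-colorable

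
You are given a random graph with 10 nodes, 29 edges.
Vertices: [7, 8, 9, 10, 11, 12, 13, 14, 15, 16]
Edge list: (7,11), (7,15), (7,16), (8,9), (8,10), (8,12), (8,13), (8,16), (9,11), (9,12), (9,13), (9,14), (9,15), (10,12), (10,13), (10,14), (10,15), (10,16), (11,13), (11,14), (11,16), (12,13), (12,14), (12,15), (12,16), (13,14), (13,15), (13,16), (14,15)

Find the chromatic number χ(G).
χ(G) = 5

Clique number ω(G) = 5 (lower bound: χ ≥ ω).
The clique on [9, 12, 13, 14, 15] has size 5, forcing χ ≥ 5, and the coloring below uses 5 colors, so χ(G) = 5.
A valid 5-coloring: color 1: [7, 13]; color 2: [11, 12]; color 3: [14, 16]; color 4: [9, 10]; color 5: [8, 15].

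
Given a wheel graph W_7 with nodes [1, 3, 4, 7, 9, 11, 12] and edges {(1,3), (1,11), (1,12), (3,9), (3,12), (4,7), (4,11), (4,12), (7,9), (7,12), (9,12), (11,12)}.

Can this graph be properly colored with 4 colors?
Yes, G is 4-colorable

A valid 4-coloring: color 1: [12]; color 2: [1, 4, 9]; color 3: [3, 7, 11].
(χ(G) = 3 ≤ 4.)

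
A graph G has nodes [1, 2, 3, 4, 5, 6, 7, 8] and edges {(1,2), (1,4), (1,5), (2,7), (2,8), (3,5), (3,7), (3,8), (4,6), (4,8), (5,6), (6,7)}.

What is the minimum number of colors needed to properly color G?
Clique number ω(G) = 2 (lower bound: χ ≥ ω).
Odd cycle [5, 1, 4, 8, 3] needs 3 colors (χ ≥ 3).
The coloring below uses 3 colors, so χ(G) = 3.
A valid 3-coloring: color 1: [1, 6, 8]; color 2: [2, 3, 4]; color 3: [5, 7].

χ(G) = 3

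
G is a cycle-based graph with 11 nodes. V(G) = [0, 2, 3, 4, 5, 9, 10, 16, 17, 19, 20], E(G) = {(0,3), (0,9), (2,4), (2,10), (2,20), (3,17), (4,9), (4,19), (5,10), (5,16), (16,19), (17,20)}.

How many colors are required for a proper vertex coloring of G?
Clique number ω(G) = 2 (lower bound: χ ≥ ω).
Odd cycle [9, 4, 2, 20, 17, 3, 0] needs 3 colors (χ ≥ 3).
The coloring below uses 3 colors, so χ(G) = 3.
A valid 3-coloring: color 1: [0, 4, 10, 16, 20]; color 2: [2, 3, 5, 9, 19]; color 3: [17].

χ(G) = 3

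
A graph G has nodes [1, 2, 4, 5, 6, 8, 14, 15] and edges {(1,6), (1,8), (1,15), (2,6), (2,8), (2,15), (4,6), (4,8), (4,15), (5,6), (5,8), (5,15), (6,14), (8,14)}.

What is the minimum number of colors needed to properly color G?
χ(G) = 2

Clique number ω(G) = 2 (lower bound: χ ≥ ω).
The graph is bipartite (no odd cycle), so 2 colors suffice: χ(G) = 2.
A valid 2-coloring: color 1: [6, 8, 15]; color 2: [1, 2, 4, 5, 14].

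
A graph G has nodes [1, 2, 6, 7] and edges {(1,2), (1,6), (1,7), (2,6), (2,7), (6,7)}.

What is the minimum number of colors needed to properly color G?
Clique number ω(G) = 4 (lower bound: χ ≥ ω).
The clique on [1, 2, 6, 7] has size 4, forcing χ ≥ 4, and the coloring below uses 4 colors, so χ(G) = 4.
A valid 4-coloring: color 1: [2]; color 2: [6]; color 3: [7]; color 4: [1].

χ(G) = 4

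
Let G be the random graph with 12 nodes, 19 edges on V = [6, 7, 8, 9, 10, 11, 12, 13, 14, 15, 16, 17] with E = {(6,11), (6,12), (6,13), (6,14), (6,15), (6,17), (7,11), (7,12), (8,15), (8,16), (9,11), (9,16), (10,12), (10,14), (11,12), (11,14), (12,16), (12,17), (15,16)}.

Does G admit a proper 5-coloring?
Yes, G is 5-colorable

A valid 5-coloring: color 1: [6, 7, 10, 16]; color 2: [9, 12, 13, 14, 15]; color 3: [8, 11, 17].
(χ(G) = 3 ≤ 5.)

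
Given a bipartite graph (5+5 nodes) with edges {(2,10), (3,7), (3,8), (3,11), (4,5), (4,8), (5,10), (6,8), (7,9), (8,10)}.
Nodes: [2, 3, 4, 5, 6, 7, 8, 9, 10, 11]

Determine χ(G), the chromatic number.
χ(G) = 2

Clique number ω(G) = 2 (lower bound: χ ≥ ω).
The graph is bipartite (no odd cycle), so 2 colors suffice: χ(G) = 2.
A valid 2-coloring: color 1: [2, 5, 7, 8, 11]; color 2: [3, 4, 6, 9, 10].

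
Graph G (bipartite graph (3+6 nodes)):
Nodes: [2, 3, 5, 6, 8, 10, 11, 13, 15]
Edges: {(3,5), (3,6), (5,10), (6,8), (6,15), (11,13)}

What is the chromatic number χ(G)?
χ(G) = 2

Clique number ω(G) = 2 (lower bound: χ ≥ ω).
The graph is bipartite (no odd cycle), so 2 colors suffice: χ(G) = 2.
A valid 2-coloring: color 1: [2, 5, 6, 11]; color 2: [3, 8, 10, 13, 15].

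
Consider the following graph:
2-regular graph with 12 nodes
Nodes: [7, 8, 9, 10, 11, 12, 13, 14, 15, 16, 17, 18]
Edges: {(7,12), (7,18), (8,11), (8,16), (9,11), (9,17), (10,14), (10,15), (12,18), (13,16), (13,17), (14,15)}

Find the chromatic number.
Clique number ω(G) = 3 (lower bound: χ ≥ ω).
The clique on [7, 12, 18] has size 3, forcing χ ≥ 3, and the coloring below uses 3 colors, so χ(G) = 3.
A valid 3-coloring: color 1: [8, 9, 10, 13, 18]; color 2: [11, 12, 14, 16, 17]; color 3: [7, 15].

χ(G) = 3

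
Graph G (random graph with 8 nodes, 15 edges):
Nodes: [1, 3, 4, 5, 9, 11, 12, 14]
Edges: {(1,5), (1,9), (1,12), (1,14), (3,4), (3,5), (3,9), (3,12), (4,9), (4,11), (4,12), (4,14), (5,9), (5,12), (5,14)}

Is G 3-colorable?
Yes, G is 3-colorable

A valid 3-coloring: color 1: [4, 5]; color 2: [1, 3, 11]; color 3: [9, 12, 14].
(χ(G) = 3 ≤ 3.)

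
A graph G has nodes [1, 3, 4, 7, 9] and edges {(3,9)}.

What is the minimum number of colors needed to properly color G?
χ(G) = 2

Clique number ω(G) = 2 (lower bound: χ ≥ ω).
The graph is bipartite (no odd cycle), so 2 colors suffice: χ(G) = 2.
A valid 2-coloring: color 1: [1, 3, 4, 7]; color 2: [9].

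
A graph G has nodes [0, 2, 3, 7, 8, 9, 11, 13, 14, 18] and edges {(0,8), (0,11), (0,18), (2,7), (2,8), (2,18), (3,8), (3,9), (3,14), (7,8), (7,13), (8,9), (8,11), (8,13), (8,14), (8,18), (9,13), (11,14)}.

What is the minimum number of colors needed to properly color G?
Clique number ω(G) = 3 (lower bound: χ ≥ ω).
Odd cycle [11, 0, 18, 2, 7, 13, 9, 3, 14] needs 3 colors (χ ≥ 3).
Vertex 8 is adjacent to every vertex of [0, 2, 3, 7, 9, 11, 13, 14, 18], which already need 3 colors among themselves, so 8 needs a new color (χ ≥ 4).
The coloring below uses 4 colors, so χ(G) = 4.
A valid 4-coloring: color 1: [8]; color 2: [3, 7, 11, 18]; color 3: [0, 2, 13, 14]; color 4: [9].

χ(G) = 4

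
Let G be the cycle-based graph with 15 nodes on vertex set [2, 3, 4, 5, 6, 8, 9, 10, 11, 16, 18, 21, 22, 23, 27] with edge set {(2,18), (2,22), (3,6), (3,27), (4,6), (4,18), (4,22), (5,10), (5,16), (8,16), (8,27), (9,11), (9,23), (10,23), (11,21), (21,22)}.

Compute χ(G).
Clique number ω(G) = 2 (lower bound: χ ≥ ω).
Odd cycle [16, 5, 10, 23, 9, 11, 21, 22, 4, 6, 3, 27, 8] needs 3 colors (χ ≥ 3).
The coloring below uses 3 colors, so χ(G) = 3.
A valid 3-coloring: color 1: [5, 6, 8, 11, 18, 22, 23]; color 2: [2, 4, 9, 10, 16, 21, 27]; color 3: [3].

χ(G) = 3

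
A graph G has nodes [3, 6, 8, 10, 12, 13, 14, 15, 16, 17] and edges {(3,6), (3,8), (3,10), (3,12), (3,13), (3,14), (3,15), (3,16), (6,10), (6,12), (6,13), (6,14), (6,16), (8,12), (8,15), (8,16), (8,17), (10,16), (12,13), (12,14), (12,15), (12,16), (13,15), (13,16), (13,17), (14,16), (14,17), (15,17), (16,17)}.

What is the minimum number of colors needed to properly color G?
Clique number ω(G) = 5 (lower bound: χ ≥ ω).
The clique on [3, 6, 12, 13, 16] has size 5, forcing χ ≥ 5, and the coloring below uses 5 colors, so χ(G) = 5.
A valid 5-coloring: color 1: [15, 16]; color 2: [3, 17]; color 3: [10, 12]; color 4: [8, 13, 14]; color 5: [6].

χ(G) = 5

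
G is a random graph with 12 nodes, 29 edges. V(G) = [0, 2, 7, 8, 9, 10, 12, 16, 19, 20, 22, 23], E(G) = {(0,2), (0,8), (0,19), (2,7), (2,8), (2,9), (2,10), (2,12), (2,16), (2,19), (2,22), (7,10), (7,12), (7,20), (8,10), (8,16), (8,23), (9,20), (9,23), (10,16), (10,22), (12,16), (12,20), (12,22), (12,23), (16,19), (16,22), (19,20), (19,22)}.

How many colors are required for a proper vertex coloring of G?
Clique number ω(G) = 4 (lower bound: χ ≥ ω).
The clique on [2, 8, 10, 16] has size 4, forcing χ ≥ 4, and the coloring below uses 4 colors, so χ(G) = 4.
A valid 4-coloring: color 1: [2, 20, 23]; color 2: [9, 10, 12, 19]; color 3: [0, 7, 16]; color 4: [8, 22].

χ(G) = 4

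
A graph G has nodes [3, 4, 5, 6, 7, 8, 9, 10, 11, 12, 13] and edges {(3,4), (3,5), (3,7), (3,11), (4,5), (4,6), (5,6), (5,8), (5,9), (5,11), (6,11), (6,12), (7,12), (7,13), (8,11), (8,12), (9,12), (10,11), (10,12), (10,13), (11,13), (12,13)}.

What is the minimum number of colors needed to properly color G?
χ(G) = 3

Clique number ω(G) = 3 (lower bound: χ ≥ ω).
The clique on [5, 8, 11] has size 3, forcing χ ≥ 3, and the coloring below uses 3 colors, so χ(G) = 3.
A valid 3-coloring: color 1: [5, 7, 10]; color 2: [4, 11, 12]; color 3: [3, 6, 8, 9, 13].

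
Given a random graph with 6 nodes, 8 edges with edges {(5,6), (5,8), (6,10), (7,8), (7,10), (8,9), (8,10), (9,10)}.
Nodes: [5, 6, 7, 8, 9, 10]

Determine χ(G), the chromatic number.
χ(G) = 3

Clique number ω(G) = 3 (lower bound: χ ≥ ω).
The clique on [8, 9, 10] has size 3, forcing χ ≥ 3, and the coloring below uses 3 colors, so χ(G) = 3.
A valid 3-coloring: color 1: [5, 10]; color 2: [6, 8]; color 3: [7, 9].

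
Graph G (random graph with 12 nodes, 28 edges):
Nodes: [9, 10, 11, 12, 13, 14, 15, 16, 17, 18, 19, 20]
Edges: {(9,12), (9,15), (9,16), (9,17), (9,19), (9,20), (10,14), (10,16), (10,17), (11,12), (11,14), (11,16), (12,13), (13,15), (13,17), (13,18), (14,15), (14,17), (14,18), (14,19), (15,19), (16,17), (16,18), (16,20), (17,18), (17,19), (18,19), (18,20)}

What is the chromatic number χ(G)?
χ(G) = 4

Clique number ω(G) = 4 (lower bound: χ ≥ ω).
The clique on [14, 17, 18, 19] has size 4, forcing χ ≥ 4, and the coloring below uses 4 colors, so χ(G) = 4.
A valid 4-coloring: color 1: [12, 15, 17, 20]; color 2: [9, 10, 11, 18]; color 3: [13, 14, 16]; color 4: [19].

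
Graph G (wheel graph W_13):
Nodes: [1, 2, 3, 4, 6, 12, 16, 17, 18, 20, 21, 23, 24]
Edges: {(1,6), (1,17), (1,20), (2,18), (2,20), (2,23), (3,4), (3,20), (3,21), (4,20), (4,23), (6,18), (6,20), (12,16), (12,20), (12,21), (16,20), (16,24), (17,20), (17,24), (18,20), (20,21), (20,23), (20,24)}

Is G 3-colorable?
A valid 3-coloring: color 1: [20]; color 2: [1, 3, 12, 18, 23, 24]; color 3: [2, 4, 6, 16, 17, 21].
(χ(G) = 3 ≤ 3.)

Yes, G is 3-colorable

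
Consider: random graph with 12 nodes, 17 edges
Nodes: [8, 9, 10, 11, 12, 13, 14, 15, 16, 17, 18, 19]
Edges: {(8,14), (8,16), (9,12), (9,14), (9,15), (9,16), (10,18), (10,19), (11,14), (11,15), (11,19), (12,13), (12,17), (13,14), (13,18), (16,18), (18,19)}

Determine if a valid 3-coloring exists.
A valid 3-coloring: color 1: [8, 9, 11, 17, 18]; color 2: [12, 14, 15, 16, 19]; color 3: [10, 13].
(χ(G) = 3 ≤ 3.)

Yes, G is 3-colorable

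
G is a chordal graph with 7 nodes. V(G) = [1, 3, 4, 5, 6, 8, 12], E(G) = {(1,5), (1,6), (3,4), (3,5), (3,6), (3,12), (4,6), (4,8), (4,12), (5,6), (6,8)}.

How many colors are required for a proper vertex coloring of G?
Clique number ω(G) = 3 (lower bound: χ ≥ ω).
The clique on [3, 4, 12] has size 3, forcing χ ≥ 3, and the coloring below uses 3 colors, so χ(G) = 3.
A valid 3-coloring: color 1: [6, 12]; color 2: [1, 3, 8]; color 3: [4, 5].

χ(G) = 3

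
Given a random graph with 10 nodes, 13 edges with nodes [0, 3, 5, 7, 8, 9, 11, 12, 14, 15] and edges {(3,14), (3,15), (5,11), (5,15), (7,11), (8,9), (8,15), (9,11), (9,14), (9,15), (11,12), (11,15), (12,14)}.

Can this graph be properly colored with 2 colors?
The clique on vertices [8, 9, 15] has size 3 > 2, so it alone needs 3 colors.

No, G is not 2-colorable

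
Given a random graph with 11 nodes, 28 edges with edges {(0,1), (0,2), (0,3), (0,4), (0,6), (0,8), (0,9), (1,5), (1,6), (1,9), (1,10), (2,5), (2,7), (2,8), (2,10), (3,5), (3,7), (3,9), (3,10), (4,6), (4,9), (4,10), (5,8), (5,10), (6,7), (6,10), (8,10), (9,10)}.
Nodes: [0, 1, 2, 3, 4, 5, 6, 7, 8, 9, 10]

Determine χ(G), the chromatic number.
χ(G) = 4

Clique number ω(G) = 4 (lower bound: χ ≥ ω).
The clique on [2, 5, 8, 10] has size 4, forcing χ ≥ 4, and the coloring below uses 4 colors, so χ(G) = 4.
A valid 4-coloring: color 1: [0, 7, 10]; color 2: [5, 6, 9]; color 3: [1, 2, 3, 4]; color 4: [8].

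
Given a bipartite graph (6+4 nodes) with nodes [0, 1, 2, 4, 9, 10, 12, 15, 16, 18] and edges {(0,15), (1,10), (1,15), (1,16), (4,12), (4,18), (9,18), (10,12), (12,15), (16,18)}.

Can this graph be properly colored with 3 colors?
A valid 3-coloring: color 1: [2, 4, 9, 10, 15, 16]; color 2: [0, 1, 12, 18].
(χ(G) = 2 ≤ 3.)

Yes, G is 3-colorable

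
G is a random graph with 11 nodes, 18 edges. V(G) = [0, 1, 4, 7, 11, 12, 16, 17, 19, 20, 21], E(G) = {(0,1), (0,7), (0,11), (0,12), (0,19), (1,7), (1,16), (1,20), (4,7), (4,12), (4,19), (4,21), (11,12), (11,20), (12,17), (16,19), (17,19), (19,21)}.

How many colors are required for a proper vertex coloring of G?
χ(G) = 3

Clique number ω(G) = 3 (lower bound: χ ≥ ω).
The clique on [0, 1, 7] has size 3, forcing χ ≥ 3, and the coloring below uses 3 colors, so χ(G) = 3.
A valid 3-coloring: color 1: [0, 4, 16, 17, 20]; color 2: [1, 12, 19]; color 3: [7, 11, 21].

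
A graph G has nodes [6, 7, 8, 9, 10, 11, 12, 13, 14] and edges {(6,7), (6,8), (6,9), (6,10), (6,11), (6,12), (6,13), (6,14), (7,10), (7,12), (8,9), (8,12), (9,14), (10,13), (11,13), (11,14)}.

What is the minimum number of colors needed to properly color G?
Clique number ω(G) = 3 (lower bound: χ ≥ ω).
The clique on [6, 7, 10] has size 3, forcing χ ≥ 3, and the coloring below uses 3 colors, so χ(G) = 3.
A valid 3-coloring: color 1: [6]; color 2: [7, 8, 13, 14]; color 3: [9, 10, 11, 12].

χ(G) = 3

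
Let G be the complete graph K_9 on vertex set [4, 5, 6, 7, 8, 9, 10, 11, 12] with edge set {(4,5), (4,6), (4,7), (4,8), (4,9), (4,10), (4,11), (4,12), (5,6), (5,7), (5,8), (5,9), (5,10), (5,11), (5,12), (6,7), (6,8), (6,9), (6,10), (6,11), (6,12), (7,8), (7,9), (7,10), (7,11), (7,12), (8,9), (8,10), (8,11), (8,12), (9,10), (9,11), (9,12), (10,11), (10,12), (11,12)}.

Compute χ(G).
Clique number ω(G) = 9 (lower bound: χ ≥ ω).
The clique on [4, 5, 6, 7, 8, 9, 10, 11, 12] has size 9, forcing χ ≥ 9, and the coloring below uses 9 colors, so χ(G) = 9.
A valid 9-coloring: color 1: [10]; color 2: [9]; color 3: [12]; color 4: [8]; color 5: [6]; color 6: [5]; color 7: [7]; color 8: [11]; color 9: [4].

χ(G) = 9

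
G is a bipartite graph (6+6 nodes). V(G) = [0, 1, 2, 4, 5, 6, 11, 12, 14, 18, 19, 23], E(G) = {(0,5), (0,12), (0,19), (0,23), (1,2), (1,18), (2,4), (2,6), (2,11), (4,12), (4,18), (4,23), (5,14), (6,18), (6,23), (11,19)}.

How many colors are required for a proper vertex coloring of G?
χ(G) = 2

Clique number ω(G) = 2 (lower bound: χ ≥ ω).
The graph is bipartite (no odd cycle), so 2 colors suffice: χ(G) = 2.
A valid 2-coloring: color 1: [0, 1, 4, 6, 11, 14]; color 2: [2, 5, 12, 18, 19, 23].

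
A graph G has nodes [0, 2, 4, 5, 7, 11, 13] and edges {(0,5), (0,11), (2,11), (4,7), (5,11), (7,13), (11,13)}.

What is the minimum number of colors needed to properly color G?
χ(G) = 3

Clique number ω(G) = 3 (lower bound: χ ≥ ω).
The clique on [0, 5, 11] has size 3, forcing χ ≥ 3, and the coloring below uses 3 colors, so χ(G) = 3.
A valid 3-coloring: color 1: [7, 11]; color 2: [0, 2, 4, 13]; color 3: [5].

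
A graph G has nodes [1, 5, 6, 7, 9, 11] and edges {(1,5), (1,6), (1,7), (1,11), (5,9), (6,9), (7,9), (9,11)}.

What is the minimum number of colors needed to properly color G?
χ(G) = 2

Clique number ω(G) = 2 (lower bound: χ ≥ ω).
The graph is bipartite (no odd cycle), so 2 colors suffice: χ(G) = 2.
A valid 2-coloring: color 1: [1, 9]; color 2: [5, 6, 7, 11].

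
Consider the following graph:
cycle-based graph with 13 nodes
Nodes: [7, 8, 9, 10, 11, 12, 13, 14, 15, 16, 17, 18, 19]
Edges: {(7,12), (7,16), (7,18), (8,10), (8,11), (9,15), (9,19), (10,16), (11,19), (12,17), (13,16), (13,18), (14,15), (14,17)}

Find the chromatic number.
Clique number ω(G) = 2 (lower bound: χ ≥ ω).
Odd cycle [19, 11, 8, 10, 16, 7, 12, 17, 14, 15, 9] needs 3 colors (χ ≥ 3).
The coloring below uses 3 colors, so χ(G) = 3.
A valid 3-coloring: color 1: [8, 12, 15, 16, 18, 19]; color 2: [7, 9, 10, 11, 13, 17]; color 3: [14].

χ(G) = 3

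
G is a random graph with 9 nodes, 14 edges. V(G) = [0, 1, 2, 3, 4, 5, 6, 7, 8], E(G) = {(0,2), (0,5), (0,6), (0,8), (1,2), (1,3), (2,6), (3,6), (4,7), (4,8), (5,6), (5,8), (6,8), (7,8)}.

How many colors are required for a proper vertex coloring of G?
χ(G) = 4

Clique number ω(G) = 4 (lower bound: χ ≥ ω).
The clique on [0, 5, 6, 8] has size 4, forcing χ ≥ 4, and the coloring below uses 4 colors, so χ(G) = 4.
A valid 4-coloring: color 1: [1, 6, 7]; color 2: [2, 3, 8]; color 3: [0, 4]; color 4: [5].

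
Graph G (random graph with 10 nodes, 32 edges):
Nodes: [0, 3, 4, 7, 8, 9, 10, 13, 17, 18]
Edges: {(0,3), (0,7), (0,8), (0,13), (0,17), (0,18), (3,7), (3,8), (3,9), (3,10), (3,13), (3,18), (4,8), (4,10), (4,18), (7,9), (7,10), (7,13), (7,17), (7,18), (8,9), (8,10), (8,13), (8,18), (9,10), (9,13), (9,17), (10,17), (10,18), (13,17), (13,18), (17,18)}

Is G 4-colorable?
The clique on vertices [0, 7, 13, 17, 18] has size 5 > 4, so it alone needs 5 colors.

No, G is not 4-colorable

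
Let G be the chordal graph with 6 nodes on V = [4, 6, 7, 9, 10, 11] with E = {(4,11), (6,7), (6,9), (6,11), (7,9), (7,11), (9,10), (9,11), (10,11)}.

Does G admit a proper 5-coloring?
Yes, G is 5-colorable

A valid 5-coloring: color 1: [11]; color 2: [4, 9]; color 3: [6, 10]; color 4: [7].
(χ(G) = 4 ≤ 5.)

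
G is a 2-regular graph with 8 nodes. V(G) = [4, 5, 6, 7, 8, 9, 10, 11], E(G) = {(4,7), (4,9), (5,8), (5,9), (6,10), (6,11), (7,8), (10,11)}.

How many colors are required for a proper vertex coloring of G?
χ(G) = 3

Clique number ω(G) = 3 (lower bound: χ ≥ ω).
The clique on [6, 10, 11] has size 3, forcing χ ≥ 3, and the coloring below uses 3 colors, so χ(G) = 3.
A valid 3-coloring: color 1: [5, 6, 7]; color 2: [8, 9, 11]; color 3: [4, 10].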